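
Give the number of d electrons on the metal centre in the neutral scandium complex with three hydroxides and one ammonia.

d0

Summing ligand charges against the 0 overall charge gives an oxidation state of +3 for scandium.
Group 3 minus oxidation state 3 gives a d⁰ configuration.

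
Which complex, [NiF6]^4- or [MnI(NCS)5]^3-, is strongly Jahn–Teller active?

[MnI(NCS)5]^3-

[NiF6]^4-: Each fluoride is −1; balancing the −4 overall charge requires Ni(II). Nickel is a group-10 element; Ni(II) is therefore d⁸. The d⁸ configuration leaves the e_g set evenly filled (or empty) — no strong Jahn–Teller driving force.
[MnI(NCS)5]^3-: Each iodide is −1; each isothiocyanate is −1; balancing the −3 overall charge requires Mn(III). Mn sits in group 7, so the d-electron count is 7 − 3 = 4. Iodide and isothiocyanate are weak-field ligands for a first-row metal, so the complex is high-spin. The t₂g³e_g¹ (high-spin) configuration has an unevenly filled e_g set; the Jahn–Teller theorem predicts a tetragonal distortion (typically axial elongation) to lift the degeneracy.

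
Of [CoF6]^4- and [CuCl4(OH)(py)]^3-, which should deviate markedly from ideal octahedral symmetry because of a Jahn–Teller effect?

[CuCl4(OH)(py)]^3-

[CoF6]^4-: Each fluoride is −1; balancing the −4 overall charge requires Co(II). Cobalt is a group-9 element; Co(II) is therefore d⁷. Fluoride is a weak-field ligand for a first-row metal, so the complex is high-spin. The d⁷ configuration leaves the e_g set evenly filled (or empty) — no strong Jahn–Teller driving force.
[CuCl4(OH)(py)]^3-: Summing ligand charges against the −3 overall charge gives an oxidation state of +2 for copper. Copper is a group-11 element; Cu(II) is therefore d⁹. The t₂g⁶e_g³ configuration has an unevenly filled e_g set; the Jahn–Teller theorem predicts a tetragonal distortion (typically axial elongation) to lift the degeneracy.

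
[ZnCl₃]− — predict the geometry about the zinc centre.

trigonal planar

Summing ligand charges against the −1 overall charge gives an oxidation state of +2 for zinc.
Zn sits in group 12, so the d-electron count is 12 − 2 = 10.
Coordination number: 3.
Three ligands around a d¹⁰ centre minimise repulsion in a trigonal-planar arrangement.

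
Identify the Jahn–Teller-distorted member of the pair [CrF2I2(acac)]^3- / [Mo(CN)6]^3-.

[CrF2I2(acac)]^3-

[CrF2I2(acac)]^3-: Each fluoride is −1; each iodide is −1; each acetylacetonate is −1; balancing the −3 overall charge requires Cr(II). Chromium is a group-6 element; Cr(II) is therefore d⁴. Acetylacetonate, fluoride, and iodide are weak-field ligands for a first-row metal, so the complex is high-spin. The t₂g³e_g¹ (high-spin) configuration has an unevenly filled e_g set; the Jahn–Teller theorem predicts a tetragonal distortion (typically axial elongation) to lift the degeneracy.
[Mo(CN)6]^3-: Ligand charges: each cyanide is −1. With an overall charge of −3 the molybdenum centre must be in the +3 oxidation state. Mo sits in group 6, so the d-electron count is 6 − 3 = 3. The d³ configuration leaves the e_g set evenly filled (or empty) — no strong Jahn–Teller driving force.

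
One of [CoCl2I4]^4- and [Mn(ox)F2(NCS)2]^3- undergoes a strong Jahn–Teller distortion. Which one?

[Mn(ox)F2(NCS)2]^3-

[CoCl2I4]^4-: Ligand charges: each chloride is −1; each iodide is −1. With an overall charge of −4 the cobalt centre must be in the +2 oxidation state. Co sits in group 9, so the d-electron count is 9 − 2 = 7. Chloride and iodide are weak-field ligands for a first-row metal, so the complex is high-spin. The d⁷ configuration leaves the e_g set evenly filled (or empty) — no strong Jahn–Teller driving force.
[Mn(ox)F2(NCS)2]^3-: Each oxalate is −2; each fluoride is −1; each isothiocyanate is −1; balancing the −3 overall charge requires Mn(III). Mn sits in group 7, so the d-electron count is 7 − 3 = 4. Fluoride, isothiocyanate, and oxalate are weak-field ligands for a first-row metal, so the complex is high-spin. The t₂g³e_g¹ (high-spin) configuration has an unevenly filled e_g set; the Jahn–Teller theorem predicts a tetragonal distortion (typically axial elongation) to lift the degeneracy.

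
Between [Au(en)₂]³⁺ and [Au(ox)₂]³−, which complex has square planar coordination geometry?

[Au(en)₂]³⁺

For [Au(en)₂]³⁺: Ethylenediamine is neutral; balancing the +3 overall charge requires Au(III). Gold is a group-11 element; Au(III) is therefore d⁸. A 5d d⁸ ion has a large crystal-field splitting; square planar leaves the high-energy d_{x²−y²} orbital empty and maximises CFSE. → square planar.
For [Au(ox)₂]³−: Summing ligand charges against the −3 overall charge gives an oxidation state of +1 for gold. Gold is a group-11 element; Au(I) is therefore d¹⁰. A d¹⁰ ion has no crystal-field stabilisation preference between square planar and tetrahedral, so four ligands adopt the sterically favoured tetrahedral geometry. → tetrahedral.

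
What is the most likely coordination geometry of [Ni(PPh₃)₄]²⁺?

Triphenylphosphine is neutral; balancing the +2 overall charge requires Ni(II).
Group 10 minus oxidation state 2 gives a d⁸ configuration.
Coordination number: 4.
Triphenylphosphine is a strong-field ligand (high in the spectrochemical series).
A 3d d⁸ ion with strong-field ligands gains enough CFSE to favour square planar over tetrahedral.

square planar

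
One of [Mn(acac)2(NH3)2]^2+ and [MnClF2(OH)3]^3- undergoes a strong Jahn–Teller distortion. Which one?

[Mn(acac)2(NH3)2]^2+: Summing ligand charges against the +2 overall charge gives an oxidation state of +4 for manganese. Mn sits in group 7, so the d-electron count is 7 − 4 = 3. The d³ configuration leaves the e_g set evenly filled (or empty) — no strong Jahn–Teller driving force.
[MnClF2(OH)3]^3-: Ligand charges: each chloride is −1; each fluoride is −1; each hydroxide is −1. With an overall charge of −3 the manganese centre must be in the +3 oxidation state. Group 7 minus oxidation state 3 gives a d⁴ configuration. Chloride, fluoride, and hydroxide are weak-field ligands for a first-row metal, so the complex is high-spin. The t₂g³e_g¹ (high-spin) configuration has an unevenly filled e_g set; the Jahn–Teller theorem predicts a tetragonal distortion (typically axial elongation) to lift the degeneracy.

[MnClF2(OH)3]^3-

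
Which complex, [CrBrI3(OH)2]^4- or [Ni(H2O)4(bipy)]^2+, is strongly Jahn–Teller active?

[CrBrI3(OH)2]^4-

[CrBrI3(OH)2]^4-: Summing ligand charges against the −4 overall charge gives an oxidation state of +2 for chromium. Chromium is a group-6 element; Cr(II) is therefore d⁴. Bromide, hydroxide, and iodide are weak-field ligands for a first-row metal, so the complex is high-spin. The t₂g³e_g¹ (high-spin) configuration has an unevenly filled e_g set; the Jahn–Teller theorem predicts a tetragonal distortion (typically axial elongation) to lift the degeneracy.
[Ni(H2O)4(bipy)]^2+: Ligand charges: water is neutral; 2,2′-bipyridine is neutral. With an overall charge of +2 the nickel centre must be in the +2 oxidation state. Group 10 minus oxidation state 2 gives a d⁸ configuration. The d⁸ configuration leaves the e_g set evenly filled (or empty) — no strong Jahn–Teller driving force.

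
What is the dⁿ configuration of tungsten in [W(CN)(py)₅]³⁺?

d2

Summing ligand charges against the +3 overall charge gives an oxidation state of +4 for tungsten.
Group 6 minus oxidation state 4 gives a d² configuration.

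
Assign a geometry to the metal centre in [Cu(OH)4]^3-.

Ligand charges: each hydroxide is −1. With an overall charge of −3 the copper centre must be in the +1 oxidation state.
Cu sits in group 11, so the d-electron count is 11 − 1 = 10.
With 4 monodentate ligands the coordination number is 4.
A d¹⁰ ion has no crystal-field stabilisation preference between square planar and tetrahedral, so four ligands adopt the sterically favoured tetrahedral geometry.

tetrahedral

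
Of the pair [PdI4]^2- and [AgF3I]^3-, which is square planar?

[PdI4]^2-

For [PdI4]^2-: Each iodide is −1; balancing the −2 overall charge requires Pd(II). Group 10 minus oxidation state 2 gives a d⁸ configuration. A 4d d⁸ ion has a large crystal-field splitting; square planar leaves the high-energy d_{x²−y²} orbital empty and maximises CFSE. → square planar.
For [AgF3I]^3-: Ligand charges: each fluoride is −1; each iodide is −1. With an overall charge of −3 the silver centre must be in the +1 oxidation state. Ag sits in group 11, so the d-electron count is 11 − 1 = 10. A d¹⁰ ion has no crystal-field stabilisation preference between square planar and tetrahedral, so four ligands adopt the sterically favoured tetrahedral geometry. → tetrahedral.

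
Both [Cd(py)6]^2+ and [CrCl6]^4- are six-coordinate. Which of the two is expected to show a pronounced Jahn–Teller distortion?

[CrCl6]^4-

[Cd(py)6]^2+: Summing ligand charges against the +2 overall charge gives an oxidation state of +2 for cadmium. Cadmium is a group-12 element; Cd(II) is therefore d¹⁰. The d¹⁰ configuration leaves the e_g set evenly filled (or empty) — no strong Jahn–Teller driving force.
[CrCl6]^4-: Each chloride is −1; balancing the −4 overall charge requires Cr(II). Cr sits in group 6, so the d-electron count is 6 − 2 = 4. Chloride is a weak-field ligand for a first-row metal, so the complex is high-spin. The t₂g³e_g¹ (high-spin) configuration has an unevenly filled e_g set; the Jahn–Teller theorem predicts a tetragonal distortion (typically axial elongation) to lift the degeneracy.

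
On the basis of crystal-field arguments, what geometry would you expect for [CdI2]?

linear

Ligand charges: each iodide is −1. With an overall charge of 0 the cadmium centre must be in the +2 oxidation state.
Cadmium is a group-12 element; Cd(II) is therefore d¹⁰.
Coordination number: 2.
A d¹⁰ ion with only two ligands adopts a linear arrangement (sp hybridisation; no CFSE preference).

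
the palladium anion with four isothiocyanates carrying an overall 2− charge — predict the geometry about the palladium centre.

Each isothiocyanate is −1; balancing the −2 overall charge requires Pd(II).
Palladium is a group-10 element; Pd(II) is therefore d⁸.
With 4 monodentate ligands the coordination number is 4.
A 4d d⁸ ion has a large crystal-field splitting; square planar leaves the high-energy d_{x²−y²} orbital empty and maximises CFSE.

square planar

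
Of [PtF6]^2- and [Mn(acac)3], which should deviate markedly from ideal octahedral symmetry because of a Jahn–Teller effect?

[PtF6]^2-: Summing ligand charges against the −2 overall charge gives an oxidation state of +4 for platinum. Pt sits in group 10, so the d-electron count is 10 − 4 = 6. A 5d ion has a large Δₒ and is invariably low-spin. The d⁶ configuration leaves the e_g set evenly filled (or empty) — no strong Jahn–Teller driving force.
[Mn(acac)3]: Ligand charges: each acetylacetonate is −1. With an overall charge of 0 the manganese centre must be in the +3 oxidation state. Manganese is a group-7 element; Mn(III) is therefore d⁴. Acetylacetonate is a weak-field ligand for a first-row metal, so the complex is high-spin. The t₂g³e_g¹ (high-spin) configuration has an unevenly filled e_g set; the Jahn–Teller theorem predicts a tetragonal distortion (typically axial elongation) to lift the degeneracy.

[Mn(acac)3]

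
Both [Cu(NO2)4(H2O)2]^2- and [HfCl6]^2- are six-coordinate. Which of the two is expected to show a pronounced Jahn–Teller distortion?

[Cu(NO2)4(H2O)2]^2-

[Cu(NO2)4(H2O)2]^2-: Ligand charges: each nitro (N-bound nitrite) is −1; water is neutral. With an overall charge of −2 the copper centre must be in the +2 oxidation state. Cu sits in group 11, so the d-electron count is 11 − 2 = 9. The t₂g⁶e_g³ configuration has an unevenly filled e_g set; the Jahn–Teller theorem predicts a tetragonal distortion (typically axial elongation) to lift the degeneracy.
[HfCl6]^2-: Each chloride is −1; balancing the −2 overall charge requires Hf(IV). Group 4 minus oxidation state 4 gives a d⁰ configuration. The d⁰ configuration leaves the e_g set evenly filled (or empty) — no strong Jahn–Teller driving force.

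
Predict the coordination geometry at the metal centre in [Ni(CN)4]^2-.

square planar

Summing ligand charges against the −2 overall charge gives an oxidation state of +2 for nickel.
Ni sits in group 10, so the d-electron count is 10 − 2 = 8.
With 4 monodentate ligands the coordination number is 4.
Cyanide is a strong-field ligand (high in the spectrochemical series).
A 3d d⁸ ion with strong-field ligands gains enough CFSE to favour square planar over tetrahedral.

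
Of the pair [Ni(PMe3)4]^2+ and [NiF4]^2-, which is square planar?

[Ni(PMe3)4]^2+

For [Ni(PMe3)4]^2+: Ligand charges: trimethylphosphine is neutral. With an overall charge of +2 the nickel centre must be in the +2 oxidation state. Group 10 minus oxidation state 2 gives a d⁸ configuration. Trimethylphosphine is a strong-field ligand (high in the spectrochemical series). A 3d d⁸ ion with strong-field ligands gains enough CFSE to favour square planar over tetrahedral. → square planar.
For [NiF4]^2-: Summing ligand charges against the −2 overall charge gives an oxidation state of +2 for nickel. Group 10 minus oxidation state 2 gives a d⁸ configuration. Fluoride is a weak-field ligand. With weak-field ligands the CFSE gain from square planar is small, so a 3d d⁸ ion takes the sterically preferred tetrahedral geometry. → tetrahedral.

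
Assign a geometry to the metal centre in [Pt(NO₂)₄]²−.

Ligand charges: each nitro (N-bound nitrite) is −1. With an overall charge of −2 the platinum centre must be in the +2 oxidation state.
Pt sits in group 10, so the d-electron count is 10 − 2 = 8.
With 4 monodentate ligands the coordination number is 4.
A 5d d⁸ ion has a large crystal-field splitting; square planar leaves the high-energy d_{x²−y²} orbital empty and maximises CFSE.

square planar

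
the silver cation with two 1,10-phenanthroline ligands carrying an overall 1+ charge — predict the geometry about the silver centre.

1,10-phenanthroline is neutral; balancing the +1 overall charge requires Ag(I).
Ag sits in group 11, so the d-electron count is 11 − 1 = 10.
Counting donor atoms: 2×1,10-phenanthroline (bidentate) → 4 donors. Coordination number = 4.
A d¹⁰ ion has no crystal-field stabilisation preference between square planar and tetrahedral, so four ligands adopt the sterically favoured tetrahedral geometry.

tetrahedral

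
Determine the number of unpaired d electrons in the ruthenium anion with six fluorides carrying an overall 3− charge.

1

Each fluoride is −1; balancing the −3 overall charge requires Ru(III).
Group 8 minus oxidation state 3 gives a d⁵ configuration.
The spin state decides the count: a 4d ion has a large Δₒ and is invariably low-spin.
An octahedral low-spin d⁵ ion is t₂g⁵e_g⁰, giving 1 unpaired electron.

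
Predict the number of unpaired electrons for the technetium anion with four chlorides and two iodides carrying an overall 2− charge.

Summing ligand charges against the −2 overall charge gives an oxidation state of +4 for technetium.
Group 7 minus oxidation state 4 gives a d³ configuration.
In an octahedral field the d³ configuration is t₂g³e_g⁰ (only one arrangement possible), giving 3 unpaired electrons.

3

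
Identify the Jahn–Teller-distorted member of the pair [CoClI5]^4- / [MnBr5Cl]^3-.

[CoClI5]^4-: Summing ligand charges against the −4 overall charge gives an oxidation state of +2 for cobalt. Cobalt is a group-9 element; Co(II) is therefore d⁷. Chloride and iodide are weak-field ligands for a first-row metal, so the complex is high-spin. The d⁷ configuration leaves the e_g set evenly filled (or empty) — no strong Jahn–Teller driving force.
[MnBr5Cl]^3-: Each bromide is −1; each chloride is −1; balancing the −3 overall charge requires Mn(III). Mn sits in group 7, so the d-electron count is 7 − 3 = 4. Bromide and chloride are weak-field ligands for a first-row metal, so the complex is high-spin. The t₂g³e_g¹ (high-spin) configuration has an unevenly filled e_g set; the Jahn–Teller theorem predicts a tetragonal distortion (typically axial elongation) to lift the degeneracy.

[MnBr5Cl]^3-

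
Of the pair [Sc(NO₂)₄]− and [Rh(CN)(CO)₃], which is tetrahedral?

[Sc(NO₂)₄]−

For [Sc(NO₂)₄]−: Each nitro (N-bound nitrite) is −1; balancing the −1 overall charge requires Sc(III). Group 3 minus oxidation state 3 gives a d⁰ configuration. A d⁰ ion has no crystal-field stabilisation preference between square planar and tetrahedral, so four ligands adopt the sterically favoured tetrahedral geometry. → tetrahedral.
For [Rh(CN)(CO)₃]: Ligand charges: each cyanide is −1; carbonyl is neutral. With an overall charge of 0 the rhodium centre must be in the +1 oxidation state. Group 9 minus oxidation state 1 gives a d⁸ configuration. A 4d d⁸ ion has a large crystal-field splitting; square planar leaves the high-energy d_{x²−y²} orbital empty and maximises CFSE. → square planar.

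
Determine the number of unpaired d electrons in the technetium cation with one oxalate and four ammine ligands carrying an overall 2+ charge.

3

Each oxalate is −2; ammonia is neutral; balancing the +2 overall charge requires Tc(IV).
Group 7 minus oxidation state 4 gives a d³ configuration.
Counting donor atoms: 1×oxalate (bidentate) → 2 donors; 4×ammonia (monodentate) → 4 donors. Coordination number = 6.
In an octahedral field the d³ configuration is t₂g³e_g⁰ (only one arrangement possible), giving 3 unpaired electrons.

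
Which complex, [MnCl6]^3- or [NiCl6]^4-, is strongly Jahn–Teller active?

[MnCl6]^3-: Ligand charges: each chloride is −1. With an overall charge of −3 the manganese centre must be in the +3 oxidation state. Group 7 minus oxidation state 3 gives a d⁴ configuration. Chloride is a weak-field ligand for a first-row metal, so the complex is high-spin. The t₂g³e_g¹ (high-spin) configuration has an unevenly filled e_g set; the Jahn–Teller theorem predicts a tetragonal distortion (typically axial elongation) to lift the degeneracy.
[NiCl6]^4-: Summing ligand charges against the −4 overall charge gives an oxidation state of +2 for nickel. Nickel is a group-10 element; Ni(II) is therefore d⁸. The d⁸ configuration leaves the e_g set evenly filled (or empty) — no strong Jahn–Teller driving force.

[MnCl6]^3-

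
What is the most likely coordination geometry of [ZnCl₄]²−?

tetrahedral

Summing ligand charges against the −2 overall charge gives an oxidation state of +2 for zinc.
Zinc is a group-12 element; Zn(II) is therefore d¹⁰.
Coordination number: 4.
A d¹⁰ ion has no crystal-field stabilisation preference between square planar and tetrahedral, so four ligands adopt the sterically favoured tetrahedral geometry.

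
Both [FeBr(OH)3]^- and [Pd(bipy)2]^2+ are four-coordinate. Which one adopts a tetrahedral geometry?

For [FeBr(OH)3]^-: Summing ligand charges against the −1 overall charge gives an oxidation state of +3 for iron. Fe sits in group 8, so the d-electron count is 8 − 3 = 5. A high-spin d⁵ ion has zero CFSE in either geometry, so four ligands adopt the sterically favoured tetrahedral geometry. → tetrahedral.
For [Pd(bipy)2]^2+: Ligand charges: 2,2′-bipyridine is neutral. With an overall charge of +2 the palladium centre must be in the +2 oxidation state. Group 10 minus oxidation state 2 gives a d⁸ configuration. A 4d d⁸ ion has a large crystal-field splitting; square planar leaves the high-energy d_{x²−y²} orbital empty and maximises CFSE. → square planar.

[FeBr(OH)3]^-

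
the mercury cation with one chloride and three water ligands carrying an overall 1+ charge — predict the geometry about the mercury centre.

tetrahedral

Summing ligand charges against the +1 overall charge gives an oxidation state of +2 for mercury.
Mercury is a group-12 element; Hg(II) is therefore d¹⁰.
Coordination number: 4.
A d¹⁰ ion has no crystal-field stabilisation preference between square planar and tetrahedral, so four ligands adopt the sterically favoured tetrahedral geometry.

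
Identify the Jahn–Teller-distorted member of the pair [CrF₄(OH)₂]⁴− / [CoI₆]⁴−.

[CrF₄(OH)₂]⁴−

[CrF₄(OH)₂]⁴−: Each fluoride is −1; each hydroxide is −1; balancing the −4 overall charge requires Cr(II). Cr sits in group 6, so the d-electron count is 6 − 2 = 4. Fluoride and hydroxide are weak-field ligands for a first-row metal, so the complex is high-spin. The t₂g³e_g¹ (high-spin) configuration has an unevenly filled e_g set; the Jahn–Teller theorem predicts a tetragonal distortion (typically axial elongation) to lift the degeneracy.
[CoI₆]⁴−: Summing ligand charges against the −4 overall charge gives an oxidation state of +2 for cobalt. Co sits in group 9, so the d-electron count is 9 − 2 = 7. Iodide is a weak-field ligand for a first-row metal, so the complex is high-spin. The d⁷ configuration leaves the e_g set evenly filled (or empty) — no strong Jahn–Teller driving force.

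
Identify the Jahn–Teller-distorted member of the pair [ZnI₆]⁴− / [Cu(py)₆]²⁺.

[Cu(py)₆]²⁺

[ZnI₆]⁴−: Each iodide is −1; balancing the −4 overall charge requires Zn(II). Group 12 minus oxidation state 2 gives a d¹⁰ configuration. The d¹⁰ configuration leaves the e_g set evenly filled (or empty) — no strong Jahn–Teller driving force.
[Cu(py)₆]²⁺: Pyridine is neutral; balancing the +2 overall charge requires Cu(II). Cu sits in group 11, so the d-electron count is 11 − 2 = 9. The t₂g⁶e_g³ configuration has an unevenly filled e_g set; the Jahn–Teller theorem predicts a tetragonal distortion (typically axial elongation) to lift the degeneracy.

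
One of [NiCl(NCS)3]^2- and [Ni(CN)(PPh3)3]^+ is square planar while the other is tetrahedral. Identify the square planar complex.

For [NiCl(NCS)3]^2-: Ligand charges: each chloride is −1; each isothiocyanate is −1. With an overall charge of −2 the nickel centre must be in the +2 oxidation state. Ni sits in group 10, so the d-electron count is 10 − 2 = 8. Chloride and isothiocyanate are weak-field ligands. With weak-field ligands the CFSE gain from square planar is small, so a 3d d⁸ ion takes the sterically preferred tetrahedral geometry. → tetrahedral.
For [Ni(CN)(PPh3)3]^+: Ligand charges: each cyanide is −1; triphenylphosphine is neutral. With an overall charge of +1 the nickel centre must be in the +2 oxidation state. Ni sits in group 10, so the d-electron count is 10 − 2 = 8. Cyanide and triphenylphosphine are strong-field ligands (high in the spectrochemical series). A 3d d⁸ ion with strong-field ligands gains enough CFSE to favour square planar over tetrahedral. → square planar.

[Ni(CN)(PPh3)3]^+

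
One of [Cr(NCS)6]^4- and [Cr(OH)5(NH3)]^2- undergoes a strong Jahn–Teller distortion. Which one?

[Cr(NCS)6]^4-

[Cr(NCS)6]^4-: Summing ligand charges against the −4 overall charge gives an oxidation state of +2 for chromium. Chromium is a group-6 element; Cr(II) is therefore d⁴. Isothiocyanate is a weak-field ligand for a first-row metal, so the complex is high-spin. The t₂g³e_g¹ (high-spin) configuration has an unevenly filled e_g set; the Jahn–Teller theorem predicts a tetragonal distortion (typically axial elongation) to lift the degeneracy.
[Cr(OH)5(NH3)]^2-: Summing ligand charges against the −2 overall charge gives an oxidation state of +3 for chromium. Group 6 minus oxidation state 3 gives a d³ configuration. The d³ configuration leaves the e_g set evenly filled (or empty) — no strong Jahn–Teller driving force.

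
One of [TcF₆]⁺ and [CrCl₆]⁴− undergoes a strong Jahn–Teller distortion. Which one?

[CrCl₆]⁴−

[TcF₆]⁺: Summing ligand charges against the +1 overall charge gives an oxidation state of +7 for technetium. Technetium is a group-7 element; Tc(VII) is therefore d⁰. The d⁰ configuration leaves the e_g set evenly filled (or empty) — no strong Jahn–Teller driving force.
[CrCl₆]⁴−: Ligand charges: each chloride is −1. With an overall charge of −4 the chromium centre must be in the +2 oxidation state. Group 6 minus oxidation state 2 gives a d⁴ configuration. Chloride is a weak-field ligand for a first-row metal, so the complex is high-spin. The t₂g³e_g¹ (high-spin) configuration has an unevenly filled e_g set; the Jahn–Teller theorem predicts a tetragonal distortion (typically axial elongation) to lift the degeneracy.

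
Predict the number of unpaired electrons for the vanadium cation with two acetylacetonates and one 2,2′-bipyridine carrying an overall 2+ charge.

1

Ligand charges: each acetylacetonate is −1; 2,2′-bipyridine is neutral. With an overall charge of +2 the vanadium centre must be in the +4 oxidation state.
Vanadium is a group-5 element; V(IV) is therefore d¹.
Counting donor atoms: 2×acetylacetonate (bidentate) → 4 donors; 1×2,2′-bipyridine (bidentate) → 2 donors. Coordination number = 6.
In an octahedral field the d¹ configuration is t₂g¹e_g⁰ (only one arrangement possible), giving 1 unpaired electron.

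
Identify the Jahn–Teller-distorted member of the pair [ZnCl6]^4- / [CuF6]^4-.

[ZnCl6]^4-: Each chloride is −1; balancing the −4 overall charge requires Zn(II). Zn sits in group 12, so the d-electron count is 12 − 2 = 10. The d¹⁰ configuration leaves the e_g set evenly filled (or empty) — no strong Jahn–Teller driving force.
[CuF6]^4-: Ligand charges: each fluoride is −1. With an overall charge of −4 the copper centre must be in the +2 oxidation state. Group 11 minus oxidation state 2 gives a d⁹ configuration. The t₂g⁶e_g³ configuration has an unevenly filled e_g set; the Jahn–Teller theorem predicts a tetragonal distortion (typically axial elongation) to lift the degeneracy.

[CuF6]^4-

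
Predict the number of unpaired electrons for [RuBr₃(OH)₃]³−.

1

Each bromide is −1; each hydroxide is −1; balancing the −3 overall charge requires Ru(III).
Group 8 minus oxidation state 3 gives a d⁵ configuration.
The spin state decides the count: a 4d ion has a large Δₒ and is invariably low-spin.
An octahedral low-spin d⁵ ion is t₂g⁵e_g⁰, giving 1 unpaired electron.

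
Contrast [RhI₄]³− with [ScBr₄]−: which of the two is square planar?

[RhI₄]³−

For [RhI₄]³−: Each iodide is −1; balancing the −3 overall charge requires Rh(I). Rh sits in group 9, so the d-electron count is 9 − 1 = 8. A 4d d⁸ ion has a large crystal-field splitting; square planar leaves the high-energy d_{x²−y²} orbital empty and maximises CFSE. → square planar.
For [ScBr₄]−: Each bromide is −1; balancing the −1 overall charge requires Sc(III). Sc sits in group 3, so the d-electron count is 3 − 3 = 0. A d⁰ ion has no crystal-field stabilisation preference between square planar and tetrahedral, so four ligands adopt the sterically favoured tetrahedral geometry. → tetrahedral.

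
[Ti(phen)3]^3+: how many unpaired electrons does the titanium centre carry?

1 unpaired electron

Summing ligand charges against the +3 overall charge gives an oxidation state of +3 for titanium.
Titanium is a group-4 element; Ti(III) is therefore d¹.
Counting donor atoms: 3×1,10-phenanthroline (bidentate) → 6 donors. Coordination number = 6.
In an octahedral field the d¹ configuration is t₂g¹e_g⁰ (only one arrangement possible), giving 1 unpaired electron.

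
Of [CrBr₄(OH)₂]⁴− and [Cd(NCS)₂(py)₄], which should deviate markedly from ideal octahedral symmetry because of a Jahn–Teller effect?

[CrBr₄(OH)₂]⁴−

[CrBr₄(OH)₂]⁴−: Ligand charges: each bromide is −1; each hydroxide is −1. With an overall charge of −4 the chromium centre must be in the +2 oxidation state. Chromium is a group-6 element; Cr(II) is therefore d⁴. Bromide and hydroxide are weak-field ligands for a first-row metal, so the complex is high-spin. The t₂g³e_g¹ (high-spin) configuration has an unevenly filled e_g set; the Jahn–Teller theorem predicts a tetragonal distortion (typically axial elongation) to lift the degeneracy.
[Cd(NCS)₂(py)₄]: Ligand charges: each isothiocyanate is −1; pyridine is neutral. With an overall charge of 0 the cadmium centre must be in the +2 oxidation state. Cd sits in group 12, so the d-electron count is 12 − 2 = 10. The d¹⁰ configuration leaves the e_g set evenly filled (or empty) — no strong Jahn–Teller driving force.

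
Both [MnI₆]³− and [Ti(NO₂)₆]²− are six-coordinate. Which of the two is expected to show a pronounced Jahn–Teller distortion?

[MnI₆]³−: Summing ligand charges against the −3 overall charge gives an oxidation state of +3 for manganese. Mn sits in group 7, so the d-electron count is 7 − 3 = 4. Iodide is a weak-field ligand for a first-row metal, so the complex is high-spin. The t₂g³e_g¹ (high-spin) configuration has an unevenly filled e_g set; the Jahn–Teller theorem predicts a tetragonal distortion (typically axial elongation) to lift the degeneracy.
[Ti(NO₂)₆]²−: Each nitro (N-bound nitrite) is −1; balancing the −2 overall charge requires Ti(IV). Group 4 minus oxidation state 4 gives a d⁰ configuration. The d⁰ configuration leaves the e_g set evenly filled (or empty) — no strong Jahn–Teller driving force.

[MnI₆]³−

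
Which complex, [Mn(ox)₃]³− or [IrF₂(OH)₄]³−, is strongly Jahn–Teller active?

[Mn(ox)₃]³−: Each oxalate is −2; balancing the −3 overall charge requires Mn(III). Manganese is a group-7 element; Mn(III) is therefore d⁴. Oxalate is a weak-field ligand for a first-row metal, so the complex is high-spin. The t₂g³e_g¹ (high-spin) configuration has an unevenly filled e_g set; the Jahn–Teller theorem predicts a tetragonal distortion (typically axial elongation) to lift the degeneracy.
[IrF₂(OH)₄]³−: Summing ligand charges against the −3 overall charge gives an oxidation state of +3 for iridium. Ir sits in group 9, so the d-electron count is 9 − 3 = 6. A 5d ion has a large Δₒ and is invariably low-spin. The d⁶ configuration leaves the e_g set evenly filled (or empty) — no strong Jahn–Teller driving force.

[Mn(ox)₃]³−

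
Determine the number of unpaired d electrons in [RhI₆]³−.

Summing ligand charges against the −3 overall charge gives an oxidation state of +3 for rhodium.
Rh sits in group 9, so the d-electron count is 9 − 3 = 6.
The spin state decides the count: a 4d ion has a large Δₒ and is invariably low-spin.
An octahedral low-spin d⁶ ion is t₂g⁶e_g⁰, giving 0 unpaired electrons.

0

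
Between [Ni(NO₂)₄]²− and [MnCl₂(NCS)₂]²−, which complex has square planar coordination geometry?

For [Ni(NO₂)₄]²−: Ligand charges: each nitro (N-bound nitrite) is −1. With an overall charge of −2 the nickel centre must be in the +2 oxidation state. Group 10 minus oxidation state 2 gives a d⁸ configuration. Nitro (N-bound nitrite) is a strong-field ligand (high in the spectrochemical series). A 3d d⁸ ion with strong-field ligands gains enough CFSE to favour square planar over tetrahedral. → square planar.
For [MnCl₂(NCS)₂]²−: Each chloride is −1; each isothiocyanate is −1; balancing the −2 overall charge requires Mn(II). Group 7 minus oxidation state 2 gives a d⁵ configuration. A high-spin d⁵ ion has zero CFSE in either geometry, so four ligands adopt the sterically favoured tetrahedral geometry. → tetrahedral.

[Ni(NO₂)₄]²−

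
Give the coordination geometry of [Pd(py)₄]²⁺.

square planar

Pyridine is neutral; balancing the +2 overall charge requires Pd(II).
Group 10 minus oxidation state 2 gives a d⁸ configuration.
Coordination number: 4.
A 4d d⁸ ion has a large crystal-field splitting; square planar leaves the high-energy d_{x²−y²} orbital empty and maximises CFSE.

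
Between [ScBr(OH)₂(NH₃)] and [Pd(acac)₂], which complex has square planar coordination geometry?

[Pd(acac)₂]

For [ScBr(OH)₂(NH₃)]: Summing ligand charges against the 0 overall charge gives an oxidation state of +3 for scandium. Scandium is a group-3 element; Sc(III) is therefore d⁰. A d⁰ ion has no crystal-field stabilisation preference between square planar and tetrahedral, so four ligands adopt the sterically favoured tetrahedral geometry. → tetrahedral.
For [Pd(acac)₂]: Each acetylacetonate is −1; balancing the 0 overall charge requires Pd(II). Palladium is a group-10 element; Pd(II) is therefore d⁸. A 4d d⁸ ion has a large crystal-field splitting; square planar leaves the high-energy d_{x²−y²} orbital empty and maximises CFSE. → square planar.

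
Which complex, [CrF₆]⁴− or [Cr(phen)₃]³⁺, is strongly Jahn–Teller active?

[CrF₆]⁴−

[CrF₆]⁴−: Ligand charges: each fluoride is −1. With an overall charge of −4 the chromium centre must be in the +2 oxidation state. Chromium is a group-6 element; Cr(II) is therefore d⁴. Fluoride is a weak-field ligand for a first-row metal, so the complex is high-spin. The t₂g³e_g¹ (high-spin) configuration has an unevenly filled e_g set; the Jahn–Teller theorem predicts a tetragonal distortion (typically axial elongation) to lift the degeneracy.
[Cr(phen)₃]³⁺: Summing ligand charges against the +3 overall charge gives an oxidation state of +3 for chromium. Group 6 minus oxidation state 3 gives a d³ configuration. The d³ configuration leaves the e_g set evenly filled (or empty) — no strong Jahn–Teller driving force.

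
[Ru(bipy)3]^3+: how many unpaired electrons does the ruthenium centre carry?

Summing ligand charges against the +3 overall charge gives an oxidation state of +3 for ruthenium.
Ru sits in group 8, so the d-electron count is 8 − 3 = 5.
Counting donor atoms: 3×2,2′-bipyridine (bidentate) → 6 donors. Coordination number = 6.
The spin state decides the count: a 4d ion has a large Δₒ and is invariably low-spin.
An octahedral low-spin d⁵ ion is t₂g⁵e_g⁰, giving 1 unpaired electron.

1 unpaired electron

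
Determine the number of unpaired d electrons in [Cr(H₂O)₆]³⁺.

3

Ligand charges: water is neutral. With an overall charge of +3 the chromium centre must be in the +3 oxidation state.
Cr sits in group 6, so the d-electron count is 6 − 3 = 3.
In an octahedral field the d³ configuration is t₂g³e_g⁰ (only one arrangement possible), giving 3 unpaired electrons.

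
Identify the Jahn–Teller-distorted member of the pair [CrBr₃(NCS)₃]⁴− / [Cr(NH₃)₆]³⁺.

[CrBr₃(NCS)₃]⁴−

[CrBr₃(NCS)₃]⁴−: Summing ligand charges against the −4 overall charge gives an oxidation state of +2 for chromium. Cr sits in group 6, so the d-electron count is 6 − 2 = 4. Bromide and isothiocyanate are weak-field ligands for a first-row metal, so the complex is high-spin. The t₂g³e_g¹ (high-spin) configuration has an unevenly filled e_g set; the Jahn–Teller theorem predicts a tetragonal distortion (typically axial elongation) to lift the degeneracy.
[Cr(NH₃)₆]³⁺: Summing ligand charges against the +3 overall charge gives an oxidation state of +3 for chromium. Cr sits in group 6, so the d-electron count is 6 − 3 = 3. The d³ configuration leaves the e_g set evenly filled (or empty) — no strong Jahn–Teller driving force.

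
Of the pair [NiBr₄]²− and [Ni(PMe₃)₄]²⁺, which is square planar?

For [NiBr₄]²−: Each bromide is −1; balancing the −2 overall charge requires Ni(II). Nickel is a group-10 element; Ni(II) is therefore d⁸. Bromide is a weak-field ligand. With weak-field ligands the CFSE gain from square planar is small, so a 3d d⁸ ion takes the sterically preferred tetrahedral geometry. → tetrahedral.
For [Ni(PMe₃)₄]²⁺: Summing ligand charges against the +2 overall charge gives an oxidation state of +2 for nickel. Ni sits in group 10, so the d-electron count is 10 − 2 = 8. Trimethylphosphine is a strong-field ligand (high in the spectrochemical series). A 3d d⁸ ion with strong-field ligands gains enough CFSE to favour square planar over tetrahedral. → square planar.

[Ni(PMe₃)₄]²⁺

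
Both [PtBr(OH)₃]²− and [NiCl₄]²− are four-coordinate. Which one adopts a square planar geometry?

For [PtBr(OH)₃]²−: Ligand charges: each bromide is −1; each hydroxide is −1. With an overall charge of −2 the platinum centre must be in the +2 oxidation state. Group 10 minus oxidation state 2 gives a d⁸ configuration. A 5d d⁸ ion has a large crystal-field splitting; square planar leaves the high-energy d_{x²−y²} orbital empty and maximises CFSE. → square planar.
For [NiCl₄]²−: Each chloride is −1; balancing the −2 overall charge requires Ni(II). Nickel is a group-10 element; Ni(II) is therefore d⁸. Chloride is a weak-field ligand. With weak-field ligands the CFSE gain from square planar is small, so a 3d d⁸ ion takes the sterically preferred tetrahedral geometry. → tetrahedral.

[PtBr(OH)₃]²−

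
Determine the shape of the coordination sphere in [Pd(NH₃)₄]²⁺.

Ammonia is neutral; balancing the +2 overall charge requires Pd(II).
Pd sits in group 10, so the d-electron count is 10 − 2 = 8.
With 4 monodentate ligands the coordination number is 4.
A 4d d⁸ ion has a large crystal-field splitting; square planar leaves the high-energy d_{x²−y²} orbital empty and maximises CFSE.

square planar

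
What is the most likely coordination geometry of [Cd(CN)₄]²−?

Ligand charges: each cyanide is −1. With an overall charge of −2 the cadmium centre must be in the +2 oxidation state.
Cadmium is a group-12 element; Cd(II) is therefore d¹⁰.
With 4 monodentate ligands the coordination number is 4.
A d¹⁰ ion has no crystal-field stabilisation preference between square planar and tetrahedral, so four ligands adopt the sterically favoured tetrahedral geometry.

tetrahedral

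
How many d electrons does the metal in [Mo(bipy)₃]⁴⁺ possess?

Ligand charges: 2,2′-bipyridine is neutral. With an overall charge of +4 the molybdenum centre must be in the +4 oxidation state.
Molybdenum is a group-6 element; Mo(IV) is therefore d².

d2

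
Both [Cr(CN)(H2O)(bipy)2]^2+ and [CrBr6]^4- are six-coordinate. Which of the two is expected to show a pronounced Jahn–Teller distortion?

[CrBr6]^4-

[Cr(CN)(H2O)(bipy)2]^2+: Each cyanide is −1; water is neutral; 2,2′-bipyridine is neutral; balancing the +2 overall charge requires Cr(III). Cr sits in group 6, so the d-electron count is 6 − 3 = 3. The d³ configuration leaves the e_g set evenly filled (or empty) — no strong Jahn–Teller driving force.
[CrBr6]^4-: Summing ligand charges against the −4 overall charge gives an oxidation state of +2 for chromium. Chromium is a group-6 element; Cr(II) is therefore d⁴. Bromide is a weak-field ligand for a first-row metal, so the complex is high-spin. The t₂g³e_g¹ (high-spin) configuration has an unevenly filled e_g set; the Jahn–Teller theorem predicts a tetragonal distortion (typically axial elongation) to lift the degeneracy.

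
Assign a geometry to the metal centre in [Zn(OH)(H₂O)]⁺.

Each hydroxide is −1; water is neutral; balancing the +1 overall charge requires Zn(II).
Zinc is a group-12 element; Zn(II) is therefore d¹⁰.
Coordination number: 2.
A d¹⁰ ion with only two ligands adopts a linear arrangement (sp hybridisation; no CFSE preference).

linear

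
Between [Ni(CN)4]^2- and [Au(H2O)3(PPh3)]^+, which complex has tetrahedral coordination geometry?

For [Ni(CN)4]^2-: Each cyanide is −1; balancing the −2 overall charge requires Ni(II). Ni sits in group 10, so the d-electron count is 10 − 2 = 8. Cyanide is a strong-field ligand (high in the spectrochemical series). A 3d d⁸ ion with strong-field ligands gains enough CFSE to favour square planar over tetrahedral. → square planar.
For [Au(H2O)3(PPh3)]^+: Water is neutral; triphenylphosphine is neutral; balancing the +1 overall charge requires Au(I). Au sits in group 11, so the d-electron count is 11 − 1 = 10. A d¹⁰ ion has no crystal-field stabilisation preference between square planar and tetrahedral, so four ligands adopt the sterically favoured tetrahedral geometry. → tetrahedral.

[Au(H2O)3(PPh3)]^+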